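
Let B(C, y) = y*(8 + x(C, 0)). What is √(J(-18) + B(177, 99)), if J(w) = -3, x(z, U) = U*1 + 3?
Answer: √1086 ≈ 32.955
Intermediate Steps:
x(z, U) = 3 + U (x(z, U) = U + 3 = 3 + U)
B(C, y) = 11*y (B(C, y) = y*(8 + (3 + 0)) = y*(8 + 3) = y*11 = 11*y)
√(J(-18) + B(177, 99)) = √(-3 + 11*99) = √(-3 + 1089) = √1086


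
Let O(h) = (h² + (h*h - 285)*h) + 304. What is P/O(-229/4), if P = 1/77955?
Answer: -64/836888163195 ≈ -7.6474e-11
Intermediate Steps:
P = 1/77955 ≈ 1.2828e-5
O(h) = 304 + h² + h*(-285 + h²) (O(h) = (h² + (h² - 285)*h) + 304 = (h² + (-285 + h²)*h) + 304 = (h² + h*(-285 + h²)) + 304 = 304 + h² + h*(-285 + h²))
P/O(-229/4) = 1/(77955*(304 + (-229/4)² + (-229/4)³ - (-65265)/4)) = 1/(77955*(304 + (-229*¼)² + (-229*¼)³ - (-65265)/4)) = 1/(77955*(304 + (-229/4)² + (-229/4)³ - 285*(-229/4))) = 1/(77955*(304 + 52441/16 - 12008989/64 + 65265/4)) = 1/(77955*(-10735529/64)) = (1/77955)*(-64/10735529) = -64/836888163195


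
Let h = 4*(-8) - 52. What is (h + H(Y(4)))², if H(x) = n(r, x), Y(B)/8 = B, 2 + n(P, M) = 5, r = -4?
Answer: 6561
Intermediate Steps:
n(P, M) = 3 (n(P, M) = -2 + 5 = 3)
Y(B) = 8*B
H(x) = 3
h = -84 (h = -32 - 52 = -84)
(h + H(Y(4)))² = (-84 + 3)² = (-81)² = 6561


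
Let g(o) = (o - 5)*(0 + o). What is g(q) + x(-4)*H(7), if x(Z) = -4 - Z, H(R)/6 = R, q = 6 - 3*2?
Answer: 0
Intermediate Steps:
q = 0 (q = 6 - 6 = 0)
H(R) = 6*R
g(o) = o*(-5 + o) (g(o) = (-5 + o)*o = o*(-5 + o))
g(q) + x(-4)*H(7) = 0*(-5 + 0) + (-4 - 1*(-4))*(6*7) = 0*(-5) + (-4 + 4)*42 = 0 + 0*42 = 0 + 0 = 0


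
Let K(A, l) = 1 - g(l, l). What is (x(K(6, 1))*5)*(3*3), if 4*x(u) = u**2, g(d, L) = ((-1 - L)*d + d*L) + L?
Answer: 45/4 ≈ 11.250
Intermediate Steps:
g(d, L) = L + L*d + d*(-1 - L) (g(d, L) = (d*(-1 - L) + L*d) + L = (L*d + d*(-1 - L)) + L = L + L*d + d*(-1 - L))
K(A, l) = 1 (K(A, l) = 1 - (l - l) = 1 - 1*0 = 1 + 0 = 1)
x(u) = u**2/4
(x(K(6, 1))*5)*(3*3) = (((1/4)*1**2)*5)*(3*3) = (((1/4)*1)*5)*9 = ((1/4)*5)*9 = (5/4)*9 = 45/4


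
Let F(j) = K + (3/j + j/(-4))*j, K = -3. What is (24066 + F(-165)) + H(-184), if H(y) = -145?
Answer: 68459/4 ≈ 17115.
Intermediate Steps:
F(j) = -3 + j*(3/j - j/4) (F(j) = -3 + (3/j + j/(-4))*j = -3 + (3/j + j*(-1/4))*j = -3 + (3/j - j/4)*j = -3 + j*(3/j - j/4))
(24066 + F(-165)) + H(-184) = (24066 - 1/4*(-165)**2) - 145 = (24066 - 1/4*27225) - 145 = (24066 - 27225/4) - 145 = 69039/4 - 145 = 68459/4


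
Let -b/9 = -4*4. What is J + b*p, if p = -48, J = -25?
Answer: -6937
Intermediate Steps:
b = 144 (b = -(-36)*4 = -9*(-16) = 144)
J + b*p = -25 + 144*(-48) = -25 - 6912 = -6937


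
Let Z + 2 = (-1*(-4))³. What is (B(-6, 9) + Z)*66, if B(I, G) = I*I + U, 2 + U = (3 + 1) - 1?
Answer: 6534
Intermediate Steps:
U = 1 (U = -2 + ((3 + 1) - 1) = -2 + (4 - 1) = -2 + 3 = 1)
B(I, G) = 1 + I² (B(I, G) = I*I + 1 = I² + 1 = 1 + I²)
Z = 62 (Z = -2 + (-1*(-4))³ = -2 + 4³ = -2 + 64 = 62)
(B(-6, 9) + Z)*66 = ((1 + (-6)²) + 62)*66 = ((1 + 36) + 62)*66 = (37 + 62)*66 = 99*66 = 6534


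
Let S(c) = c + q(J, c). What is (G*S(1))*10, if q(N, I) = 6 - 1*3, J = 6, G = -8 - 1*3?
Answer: -440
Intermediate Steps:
G = -11 (G = -8 - 3 = -11)
q(N, I) = 3 (q(N, I) = 6 - 3 = 3)
S(c) = 3 + c (S(c) = c + 3 = 3 + c)
(G*S(1))*10 = -11*(3 + 1)*10 = -11*4*10 = -44*10 = -440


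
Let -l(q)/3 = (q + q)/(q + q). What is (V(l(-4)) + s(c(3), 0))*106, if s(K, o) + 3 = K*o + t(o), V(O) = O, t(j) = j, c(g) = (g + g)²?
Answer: -636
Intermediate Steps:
c(g) = 4*g² (c(g) = (2*g)² = 4*g²)
l(q) = -3 (l(q) = -3*(q + q)/(q + q) = -3*2*q/(2*q) = -3*2*q*1/(2*q) = -3*1 = -3)
s(K, o) = -3 + o + K*o (s(K, o) = -3 + (K*o + o) = -3 + (o + K*o) = -3 + o + K*o)
(V(l(-4)) + s(c(3), 0))*106 = (-3 + (-3 + 0 + (4*3²)*0))*106 = (-3 + (-3 + 0 + (4*9)*0))*106 = (-3 + (-3 + 0 + 36*0))*106 = (-3 + (-3 + 0 + 0))*106 = (-3 - 3)*106 = -6*106 = -636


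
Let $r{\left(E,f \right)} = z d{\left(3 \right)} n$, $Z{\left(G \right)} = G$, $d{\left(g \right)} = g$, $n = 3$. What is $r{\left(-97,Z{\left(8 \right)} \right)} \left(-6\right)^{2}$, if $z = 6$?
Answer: $1944$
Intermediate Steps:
$r{\left(E,f \right)} = 54$ ($r{\left(E,f \right)} = 6 \cdot 3 \cdot 3 = 18 \cdot 3 = 54$)
$r{\left(-97,Z{\left(8 \right)} \right)} \left(-6\right)^{2} = 54 \left(-6\right)^{2} = 54 \cdot 36 = 1944$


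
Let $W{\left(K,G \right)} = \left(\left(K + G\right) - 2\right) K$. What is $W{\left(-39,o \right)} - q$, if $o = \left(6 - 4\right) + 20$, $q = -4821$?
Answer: $5562$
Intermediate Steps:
$o = 22$ ($o = 2 + 20 = 22$)
$W{\left(K,G \right)} = K \left(-2 + G + K\right)$ ($W{\left(K,G \right)} = \left(\left(G + K\right) - 2\right) K = \left(-2 + G + K\right) K = K \left(-2 + G + K\right)$)
$W{\left(-39,o \right)} - q = - 39 \left(-2 + 22 - 39\right) - -4821 = \left(-39\right) \left(-19\right) + 4821 = 741 + 4821 = 5562$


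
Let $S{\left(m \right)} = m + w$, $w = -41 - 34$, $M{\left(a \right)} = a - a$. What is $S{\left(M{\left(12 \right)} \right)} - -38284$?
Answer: $38209$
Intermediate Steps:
$M{\left(a \right)} = 0$
$w = -75$ ($w = -41 - 34 = -75$)
$S{\left(m \right)} = -75 + m$ ($S{\left(m \right)} = m - 75 = -75 + m$)
$S{\left(M{\left(12 \right)} \right)} - -38284 = \left(-75 + 0\right) - -38284 = -75 + 38284 = 38209$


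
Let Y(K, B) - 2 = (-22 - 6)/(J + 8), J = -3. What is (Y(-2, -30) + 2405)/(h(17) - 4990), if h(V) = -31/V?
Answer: -204119/424305 ≈ -0.48107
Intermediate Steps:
Y(K, B) = -18/5 (Y(K, B) = 2 + (-22 - 6)/(-3 + 8) = 2 - 28/5 = -18/5)
(Y(-2, -30) + 2405)/(h(17) - 4990) = (-18/5 + 2405)/(-31/17 - 4990) = 12007/(5*(-31*1/17 - 4990)) = 12007/(5*(-31/17 - 4990)) = 12007/(5*(-84861/17)) = (12007/5)*(-17/84861) = -204119/424305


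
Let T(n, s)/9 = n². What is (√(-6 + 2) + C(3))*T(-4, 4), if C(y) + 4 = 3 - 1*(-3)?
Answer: 288 + 288*I ≈ 288.0 + 288.0*I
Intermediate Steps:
C(y) = 2 (C(y) = -4 + (3 - 1*(-3)) = -4 + (3 + 3) = -4 + 6 = 2)
T(n, s) = 9*n²
(√(-6 + 2) + C(3))*T(-4, 4) = (√(-6 + 2) + 2)*(9*(-4)²) = (√(-4) + 2)*(9*16) = (2*I + 2)*144 = (2 + 2*I)*144 = 288 + 288*I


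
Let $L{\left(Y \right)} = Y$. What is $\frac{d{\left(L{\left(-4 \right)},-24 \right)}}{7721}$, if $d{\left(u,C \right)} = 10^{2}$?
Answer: $\frac{100}{7721} \approx 0.012952$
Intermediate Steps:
$d{\left(u,C \right)} = 100$
$\frac{d{\left(L{\left(-4 \right)},-24 \right)}}{7721} = \frac{100}{7721}$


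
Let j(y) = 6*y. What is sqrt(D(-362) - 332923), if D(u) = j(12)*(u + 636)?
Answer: I*sqrt(313195) ≈ 559.64*I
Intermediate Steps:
D(u) = 45792 + 72*u (D(u) = (6*12)*(u + 636) = 72*(636 + u) = 45792 + 72*u)
sqrt(D(-362) - 332923) = sqrt((45792 + 72*(-362)) - 332923) = sqrt((45792 - 26064) - 332923) = sqrt(19728 - 332923) = sqrt(-313195) = I*sqrt(313195)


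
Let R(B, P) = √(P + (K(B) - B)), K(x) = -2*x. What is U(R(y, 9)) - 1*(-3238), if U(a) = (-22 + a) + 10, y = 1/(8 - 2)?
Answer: 3226 + √34/2 ≈ 3228.9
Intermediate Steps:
y = ⅙ (y = 1/6 = ⅙ ≈ 0.16667)
R(B, P) = √(P - 3*B) (R(B, P) = √(P + (-2*B - B)) = √(P - 3*B))
U(a) = -12 + a
U(R(y, 9)) - 1*(-3238) = (-12 + √(9 - 3*⅙)) - 1*(-3238) = (-12 + √(9 - ½)) + 3238 = (-12 + √(17/2)) + 3238 = (-12 + √34/2) + 3238 = 3226 + √34/2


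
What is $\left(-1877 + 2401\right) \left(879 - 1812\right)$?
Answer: $-488892$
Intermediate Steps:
$\left(-1877 + 2401\right) \left(879 - 1812\right) = 524 \left(879 - 1812\right) = 524 \left(-933\right) = -488892$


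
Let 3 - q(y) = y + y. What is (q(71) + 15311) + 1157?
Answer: 16329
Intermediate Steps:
q(y) = 3 - 2*y (q(y) = 3 - (y + y) = 3 - 2*y)
(q(71) + 15311) + 1157 = ((3 - 2*71) + 15311) + 1157 = ((3 - 142) + 15311) + 1157 = (-139 + 15311) + 1157 = 15172 + 1157 = 16329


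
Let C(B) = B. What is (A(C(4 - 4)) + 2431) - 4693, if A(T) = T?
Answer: -2262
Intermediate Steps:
(A(C(4 - 4)) + 2431) - 4693 = ((4 - 4) + 2431) - 4693 = (0 + 2431) - 4693 = 2431 - 4693 = -2262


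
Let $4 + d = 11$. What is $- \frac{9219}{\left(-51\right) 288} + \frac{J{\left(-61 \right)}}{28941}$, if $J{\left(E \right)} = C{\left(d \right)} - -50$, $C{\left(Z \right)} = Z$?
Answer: $\frac{29738255}{47231712} \approx 0.62962$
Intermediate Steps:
$d = 7$ ($d = -4 + 11 = 7$)
$J{\left(E \right)} = 57$ ($J{\left(E \right)} = 7 - -50 = 7 + 50 = 57$)
$- \frac{9219}{\left(-51\right) 288} + \frac{J{\left(-61 \right)}}{28941} = - \frac{9219}{\left(-51\right) 288} + \frac{57}{28941} = - \frac{9219}{-14688} + 57 \cdot \frac{1}{28941} = \left(-9219\right) \left(- \frac{1}{14688}\right) + \frac{19}{9647} = \frac{3073}{4896} + \frac{19}{9647} = \frac{29738255}{47231712}$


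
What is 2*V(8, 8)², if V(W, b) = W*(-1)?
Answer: 128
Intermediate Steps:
V(W, b) = -W
2*V(8, 8)² = 2*(-1*8)² = 2*(-8)² = 2*64 = 128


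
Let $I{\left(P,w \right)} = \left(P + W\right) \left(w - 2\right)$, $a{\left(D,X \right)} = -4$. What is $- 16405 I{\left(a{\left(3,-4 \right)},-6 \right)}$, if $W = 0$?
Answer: $-524960$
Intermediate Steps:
$I{\left(P,w \right)} = P \left(-2 + w\right)$ ($I{\left(P,w \right)} = \left(P + 0\right) \left(w - 2\right) = P \left(-2 + w\right)$)
$- 16405 I{\left(a{\left(3,-4 \right)},-6 \right)} = - 16405 \left(- 4 \left(-2 - 6\right)\right) = - 16405 \left(\left(-4\right) \left(-8\right)\right) = \left(-16405\right) 32 = -524960$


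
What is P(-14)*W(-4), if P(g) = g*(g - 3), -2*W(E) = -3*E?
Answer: -1428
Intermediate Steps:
W(E) = 3*E/2 (W(E) = -(-3)*E/2 = 3*E/2)
P(g) = g*(-3 + g)
P(-14)*W(-4) = (-14*(-3 - 14))*((3/2)*(-4)) = -14*(-17)*(-6) = 238*(-6) = -1428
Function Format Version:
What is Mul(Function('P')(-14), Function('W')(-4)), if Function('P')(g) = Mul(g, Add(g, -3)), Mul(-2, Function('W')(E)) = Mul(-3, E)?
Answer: -1428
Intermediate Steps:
Function('W')(E) = Mul(Rational(3, 2), E) (Function('W')(E) = Mul(Rational(-1, 2), Mul(-3, E)) = Mul(Rational(3, 2), E))
Function('P')(g) = Mul(g, Add(-3, g))
Mul(Function('P')(-14), Function('W')(-4)) = Mul(Mul(-14, Add(-3, -14)), Mul(Rational(3, 2), -4)) = Mul(Mul(-14, -17), -6) = Mul(238, -6) = -1428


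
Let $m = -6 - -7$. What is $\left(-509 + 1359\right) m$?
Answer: $850$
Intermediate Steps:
$m = 1$ ($m = -6 + 7 = 1$)
$\left(-509 + 1359\right) m = \left(-509 + 1359\right) 1 = 850 \cdot 1 = 850$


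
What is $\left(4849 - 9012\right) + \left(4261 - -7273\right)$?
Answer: $7371$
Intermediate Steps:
$\left(4849 - 9012\right) + \left(4261 - -7273\right) = -4163 + \left(4261 + 7273\right) = -4163 + 11534 = 7371$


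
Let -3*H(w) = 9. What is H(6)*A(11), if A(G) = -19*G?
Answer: 627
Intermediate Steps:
H(w) = -3 (H(w) = -⅓*9 = -3)
H(6)*A(11) = -(-57)*11 = -3*(-209) = 627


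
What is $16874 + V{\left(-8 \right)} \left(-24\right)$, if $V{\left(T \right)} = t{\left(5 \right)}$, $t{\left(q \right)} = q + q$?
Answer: $16634$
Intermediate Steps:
$t{\left(q \right)} = 2 q$
$V{\left(T \right)} = 10$ ($V{\left(T \right)} = 2 \cdot 5 = 10$)
$16874 + V{\left(-8 \right)} \left(-24\right) = 16874 + 10 \left(-24\right) = 16874 - 240 = 16634$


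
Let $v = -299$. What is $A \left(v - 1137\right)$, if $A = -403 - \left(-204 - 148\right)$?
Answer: $73236$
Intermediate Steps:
$A = -51$ ($A = -403 - -352 = -403 + 352 = -51$)
$A \left(v - 1137\right) = - 51 \left(-299 - 1137\right) = \left(-51\right) \left(-1436\right) = 73236$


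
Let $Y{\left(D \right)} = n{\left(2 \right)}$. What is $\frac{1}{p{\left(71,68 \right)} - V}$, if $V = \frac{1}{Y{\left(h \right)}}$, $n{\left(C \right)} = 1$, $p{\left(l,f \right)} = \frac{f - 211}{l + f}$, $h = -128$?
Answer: $- \frac{139}{282} \approx -0.49291$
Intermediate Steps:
$p{\left(l,f \right)} = \frac{-211 + f}{f + l}$
$Y{\left(D \right)} = 1$
$V = 1$ ($V = 1^{-1} = 1$)
$\frac{1}{p{\left(71,68 \right)} - V} = \frac{1}{\frac{-211 + 68}{68 + 71} - 1} = \frac{1}{\frac{1}{139} \left(-143\right) - 1} = \frac{1}{- \frac{143}{139} - 1} = \frac{1}{- \frac{282}{139}} = - \frac{139}{282}$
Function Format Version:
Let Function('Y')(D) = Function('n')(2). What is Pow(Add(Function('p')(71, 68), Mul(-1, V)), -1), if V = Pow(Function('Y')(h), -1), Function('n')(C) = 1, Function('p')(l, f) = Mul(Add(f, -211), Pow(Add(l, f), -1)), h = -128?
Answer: Rational(-139, 282) ≈ -0.49291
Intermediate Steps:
Function('p')(l, f) = Mul(Pow(Add(f, l), -1), Add(-211, f)) (Function('p')(l, f) = Mul(Add(-211, f), Pow(Add(f, l), -1)) = Mul(Pow(Add(f, l), -1), Add(-211, f)))
Function('Y')(D) = 1
V = 1 (V = Pow(1, -1) = 1)
Pow(Add(Function('p')(71, 68), Mul(-1, V)), -1) = Pow(Add(Mul(Pow(Add(68, 71), -1), Add(-211, 68)), Mul(-1, 1)), -1) = Pow(Add(Mul(Pow(139, -1), -143), -1), -1) = Pow(Add(Mul(Rational(1, 139), -143), -1), -1) = Pow(Add(Rational(-143, 139), -1), -1) = Pow(Rational(-282, 139), -1) = Rational(-139, 282)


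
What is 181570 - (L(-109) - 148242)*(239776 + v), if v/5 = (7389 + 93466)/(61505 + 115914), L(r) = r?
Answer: 6311079936148899/177419 ≈ 3.5572e+10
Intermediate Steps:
v = 504275/177419 (v = 5*((7389 + 93466)/(61505 + 115914)) = 5*(100855/177419) = 504275/177419 ≈ 2.8423)
181570 - (L(-109) - 148242)*(239776 + v) = 181570 - (-109 - 148242)*(239776 + 504275/177419) = 181570 - (-148351)*42541322419/177419 = 181570 - 1*(-6311047722181069/177419) = 181570 + 6311047722181069/177419 = 6311079936148899/177419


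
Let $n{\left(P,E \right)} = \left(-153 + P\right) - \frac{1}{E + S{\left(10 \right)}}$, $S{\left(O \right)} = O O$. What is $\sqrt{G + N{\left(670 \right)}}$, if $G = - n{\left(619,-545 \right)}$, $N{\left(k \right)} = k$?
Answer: $\frac{\sqrt{40396655}}{445} \approx 14.283$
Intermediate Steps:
$S{\left(O \right)} = O^{2}$
$n{\left(P,E \right)} = -153 + P - \frac{1}{100 + E}$ ($n{\left(P,E \right)} = \left(-153 + P\right) - \frac{1}{E + 10^{2}} = \left(-153 + P\right) - \frac{1}{E + 100} = \left(-153 + P\right) - \frac{1}{100 + E} = -153 + P - \frac{1}{100 + E}$)
$G = - \frac{207371}{445}$ ($G = - \frac{-15301 - -83385 + 100 \cdot 619 - 337355}{100 - 545} = - \frac{-15301 + 83385 + 61900 - 337355}{-445} = - \frac{\left(-1\right) \left(-207371\right)}{445} = \left(-1\right) \frac{207371}{445} = - \frac{207371}{445} \approx -466.0$)
$\sqrt{G + N{\left(670 \right)}} = \sqrt{- \frac{207371}{445} + 670} = \sqrt{\frac{90779}{445}} = \frac{\sqrt{40396655}}{445}$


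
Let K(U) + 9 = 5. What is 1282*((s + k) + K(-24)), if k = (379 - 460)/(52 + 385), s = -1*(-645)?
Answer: 359006152/437 ≈ 8.2152e+5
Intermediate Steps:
K(U) = -4 (K(U) = -9 + 5 = -4)
s = 645
k = -81/437 ≈ -0.18535
1282*((s + k) + K(-24)) = 1282*((645 - 81/437) - 4) = 1282*(281784/437 - 4) = 1282*(280036/437) = 359006152/437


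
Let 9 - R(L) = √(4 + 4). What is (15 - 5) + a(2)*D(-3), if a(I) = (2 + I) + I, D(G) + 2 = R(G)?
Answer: 52 - 12*√2 ≈ 35.029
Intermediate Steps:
R(L) = 9 - 2*√2 (R(L) = 9 - √(4 + 4) = 9 - √8 = 9 - 2*√2)
D(G) = 7 - 2*√2 (D(G) = -2 + (9 - 2*√2) = 7 - 2*√2)
a(I) = 2 + 2*I
(15 - 5) + a(2)*D(-3) = (15 - 5) + (2 + 2*2)*(7 - 2*√2) = 10 + (2 + 4)*(7 - 2*√2) = 10 + 6*(7 - 2*√2) = 10 + (42 - 12*√2) = 52 - 12*√2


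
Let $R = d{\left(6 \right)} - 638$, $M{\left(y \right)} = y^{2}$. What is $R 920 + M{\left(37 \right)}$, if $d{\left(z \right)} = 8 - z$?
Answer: $-583751$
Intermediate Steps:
$R = -636$ ($R = \left(8 - 6\right) - 638 = 2 - 638 = -636$)
$R 920 + M{\left(37 \right)} = \left(-636\right) 920 + 37^{2} = -585120 + 1369 = -583751$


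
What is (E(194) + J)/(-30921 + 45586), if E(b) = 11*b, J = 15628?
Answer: 17762/14665 ≈ 1.2112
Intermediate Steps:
(E(194) + J)/(-30921 + 45586) = (11*194 + 15628)/(-30921 + 45586) = (2134 + 15628)/14665 = 17762*(1/14665) = 17762/14665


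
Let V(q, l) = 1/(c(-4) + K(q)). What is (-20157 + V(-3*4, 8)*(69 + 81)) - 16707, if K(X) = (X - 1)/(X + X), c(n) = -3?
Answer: -2178576/59 ≈ -36925.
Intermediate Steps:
K(X) = (-1 + X)/(2*X) (K(X) = (-1 + X)/((2*X)) = (-1 + X)*(1/(2*X)) = (-1 + X)/(2*X))
V(q, l) = 1/(-3 + (-1 + q)/(2*q))
(-20157 + V(-3*4, 8)*(69 + 81)) - 16707 = (-20157 + (-2*(-3*4)/(1 + 5*(-3*4)))*(69 + 81)) - 16707 = (-20157 - 2*(-12)/(1 + 5*(-12))*150) - 16707 = (-20157 - 2*(-12)/(1 - 60)*150) - 16707 = (-20157 - 2*(-12)/(-59)*150) - 16707 = (-20157 - 2*(-12)*(-1/59)*150) - 16707 = (-20157 - 24/59*150) - 16707 = (-20157 - 3600/59) - 16707 = -1192863/59 - 16707 = -2178576/59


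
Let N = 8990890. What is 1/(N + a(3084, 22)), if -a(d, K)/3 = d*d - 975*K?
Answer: -1/19477928 ≈ -5.1340e-8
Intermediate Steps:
a(d, K) = -3*d² + 2925*K (a(d, K) = -3*(d*d - 975*K) = -3*(d² - 975*K) = -3*d² + 2925*K)
1/(N + a(3084, 22)) = 1/(8990890 + (-3*3084² + 2925*22)) = 1/(8990890 + (-3*9511056 + 64350)) = 1/(8990890 + (-28533168 + 64350)) = 1/(8990890 - 28468818) = 1/(-19477928) = -1/19477928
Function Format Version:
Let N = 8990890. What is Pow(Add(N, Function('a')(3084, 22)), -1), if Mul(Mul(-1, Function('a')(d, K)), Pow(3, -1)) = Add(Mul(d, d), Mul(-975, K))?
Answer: Rational(-1, 19477928) ≈ -5.1340e-8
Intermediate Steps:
Function('a')(d, K) = Add(Mul(-3, Pow(d, 2)), Mul(2925, K)) (Function('a')(d, K) = Mul(-3, Add(Mul(d, d), Mul(-975, K))) = Mul(-3, Add(Pow(d, 2), Mul(-975, K))) = Add(Mul(-3, Pow(d, 2)), Mul(2925, K)))
Pow(Add(N, Function('a')(3084, 22)), -1) = Pow(Add(8990890, Add(Mul(-3, Pow(3084, 2)), Mul(2925, 22))), -1) = Pow(Add(8990890, Add(Mul(-3, 9511056), 64350)), -1) = Pow(Add(8990890, Add(-28533168, 64350)), -1) = Pow(Add(8990890, -28468818), -1) = Pow(-19477928, -1) = Rational(-1, 19477928)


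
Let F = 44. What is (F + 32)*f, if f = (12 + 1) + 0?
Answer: 988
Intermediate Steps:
f = 13 (f = 13 + 0 = 13)
(F + 32)*f = (44 + 32)*13 = 76*13 = 988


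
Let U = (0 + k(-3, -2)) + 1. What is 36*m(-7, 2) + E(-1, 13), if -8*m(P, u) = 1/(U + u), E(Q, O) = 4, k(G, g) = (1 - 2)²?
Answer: 23/8 ≈ 2.8750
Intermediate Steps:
k(G, g) = 1 (k(G, g) = (-1)² = 1)
U = 2 (U = (0 + 1) + 1 = 1 + 1 = 2)
m(P, u) = -1/(8*(2 + u))
36*m(-7, 2) + E(-1, 13) = 36*(-1/(16 + 8*2)) + 4 = 36*(-1/(16 + 16)) + 4 = 36*(-1/32) + 4 = -9/8 + 4 = 23/8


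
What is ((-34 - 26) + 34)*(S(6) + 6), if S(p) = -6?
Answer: 0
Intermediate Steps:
((-34 - 26) + 34)*(S(6) + 6) = ((-34 - 26) + 34)*(-6 + 6) = (-60 + 34)*0 = -26*0 = 0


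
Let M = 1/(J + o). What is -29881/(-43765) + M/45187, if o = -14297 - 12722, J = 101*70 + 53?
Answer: 26864230690547/39346509758280 ≈ 0.68276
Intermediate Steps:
J = 7123 (J = 7070 + 53 = 7123)
o = -27019
M = -1/19896 (M = 1/(7123 - 27019) = 1/(-19896) = -1/19896 ≈ -5.0261e-5)
-29881/(-43765) + M/45187 = -29881/(-43765) - 1/19896/45187 = -29881*(-1/43765) - 1/19896*1/45187 = 29881/43765 - 1/899040552 = 26864230690547/39346509758280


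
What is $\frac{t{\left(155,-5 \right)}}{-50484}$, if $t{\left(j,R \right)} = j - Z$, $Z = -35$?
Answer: $- \frac{95}{25242} \approx -0.0037636$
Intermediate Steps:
$t{\left(j,R \right)} = 35 + j$ ($t{\left(j,R \right)} = j - -35 = j + 35 = 35 + j$)
$\frac{t{\left(155,-5 \right)}}{-50484} = \frac{35 + 155}{-50484} = 190 \left(- \frac{1}{50484}\right) = - \frac{95}{25242}$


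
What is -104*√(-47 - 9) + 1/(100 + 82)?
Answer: 1/182 - 208*I*√14 ≈ 0.0054945 - 778.26*I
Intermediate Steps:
-104*√(-47 - 9) + 1/(100 + 82) = -208*I*√14 + 1/182 = 1/182 - 208*I*√14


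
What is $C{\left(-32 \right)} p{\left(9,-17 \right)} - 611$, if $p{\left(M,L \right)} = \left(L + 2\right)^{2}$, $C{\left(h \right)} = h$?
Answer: $-7811$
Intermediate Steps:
$p{\left(M,L \right)} = \left(2 + L\right)^{2}$
$C{\left(-32 \right)} p{\left(9,-17 \right)} - 611 = - 32 \left(2 - 17\right)^{2} - 611 = - 32 \left(-15\right)^{2} - 611 = \left(-32\right) 225 - 611 = -7200 - 611 = -7811$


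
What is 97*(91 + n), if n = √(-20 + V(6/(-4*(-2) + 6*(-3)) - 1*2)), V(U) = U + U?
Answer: 8827 + 291*I*√70/5 ≈ 8827.0 + 486.94*I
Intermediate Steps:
V(U) = 2*U
n = 3*I*√70/5 (n = √(-20 + 2*(6/(-4*(-2) + 6*(-3)) - 1*2)) = √(-20 + 2*(6/(8 - 18) - 2)) = √(-20 + 2*(6/(-10) - 2)) = √(-20 + 2*(6*(-⅒) - 2)) = √(-20 + 2*(-⅗ - 2)) = √(-20 + 2*(-13/5)) = √(-20 - 26/5) = √(-126/5) = 3*I*√70/5 ≈ 5.02*I)
97*(91 + n) = 97*(91 + 3*I*√70/5) = 8827 + 291*I*√70/5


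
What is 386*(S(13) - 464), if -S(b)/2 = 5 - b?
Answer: -172928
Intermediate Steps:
S(b) = -10 + 2*b (S(b) = -2*(5 - b) = -10 + 2*b)
386*(S(13) - 464) = 386*((-10 + 2*13) - 464) = 386*((-10 + 26) - 464) = 386*(16 - 464) = 386*(-448) = -172928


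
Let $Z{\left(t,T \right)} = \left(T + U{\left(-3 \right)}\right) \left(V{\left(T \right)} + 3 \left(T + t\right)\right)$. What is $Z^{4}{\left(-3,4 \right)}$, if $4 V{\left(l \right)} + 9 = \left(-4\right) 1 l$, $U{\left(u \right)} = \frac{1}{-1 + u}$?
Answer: $\frac{1445900625}{65536} \approx 22063.0$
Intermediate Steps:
$V{\left(l \right)} = - \frac{9}{4} - l$ ($V{\left(l \right)} = - \frac{9}{4} + \frac{\left(-4\right) 1 l}{4} = - \frac{9}{4} + \frac{\left(-4\right) l}{4} = - \frac{9}{4} - l$)
$Z{\left(t,T \right)} = \left(- \frac{1}{4} + T\right) \left(- \frac{9}{4} + 2 T + 3 t\right)$ ($Z{\left(t,T \right)} = \left(T + \frac{1}{-1 - 3}\right) \left(\left(- \frac{9}{4} - T\right) + 3 \left(T + t\right)\right) = \left(T + \frac{1}{-4}\right) \left(\left(- \frac{9}{4} - T\right) + \left(3 T + 3 t\right)\right) = \left(T - \frac{1}{4}\right) \left(- \frac{9}{4} + 2 T + 3 t\right) = \left(- \frac{1}{4} + T\right) \left(- \frac{9}{4} + 2 T + 3 t\right)$)
$Z^{4}{\left(-3,4 \right)} = \left(\frac{9}{16} + 2 \cdot 4^{2} - 11 - - \frac{9}{4} + 3 \cdot 4 \left(-3\right)\right)^{4} = \left(\frac{9}{16} + 2 \cdot 16 - 11 + \frac{9}{4} - 36\right)^{4} = \left(\frac{9}{16} + 32 - 11 + \frac{9}{4} - 36\right)^{4} = \left(- \frac{195}{16}\right)^{4} = \frac{1445900625}{65536}$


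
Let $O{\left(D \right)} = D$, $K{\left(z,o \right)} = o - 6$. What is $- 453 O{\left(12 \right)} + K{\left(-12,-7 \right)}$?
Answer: $-5449$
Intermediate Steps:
$K{\left(z,o \right)} = -6 + o$
$- 453 O{\left(12 \right)} + K{\left(-12,-7 \right)} = \left(-453\right) 12 - 13 = -5436 - 13 = -5449$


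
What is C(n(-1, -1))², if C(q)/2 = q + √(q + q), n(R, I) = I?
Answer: 4*(1 - I*√2)² ≈ -4.0 - 11.314*I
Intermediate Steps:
C(q) = 2*q + 2*√2*√q (C(q) = 2*(q + √(q + q)) = 2*(q + √(2*q)) = 2*(q + √2*√q) = 2*q + 2*√2*√q)
C(n(-1, -1))² = (2*(-1) + 2*√2*√(-1))² = (-2 + 2*√2*I)² = (-2 + 2*I*√2)²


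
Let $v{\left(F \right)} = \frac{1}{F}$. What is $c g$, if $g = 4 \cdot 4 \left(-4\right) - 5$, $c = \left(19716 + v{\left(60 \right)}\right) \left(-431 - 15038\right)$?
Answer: $\frac{420882145307}{20} \approx 2.1044 \cdot 10^{10}$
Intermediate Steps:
$c = - \frac{18299223709}{60}$ ($c = \left(19716 + \frac{1}{60}\right) \left(-431 - 15038\right) = \left(19716 + \frac{1}{60}\right) \left(-15469\right) = \frac{1182961}{60} \left(-15469\right) = - \frac{18299223709}{60} \approx -3.0499 \cdot 10^{8}$)
$g = -69$ ($g = 4 \left(-16\right) - 5 = -64 - 5 = -69$)
$c g = \left(- \frac{18299223709}{60}\right) \left(-69\right) = \frac{420882145307}{20}$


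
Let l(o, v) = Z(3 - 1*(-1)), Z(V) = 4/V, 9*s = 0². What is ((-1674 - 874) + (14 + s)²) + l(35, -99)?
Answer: -2351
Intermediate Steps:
s = 0 (s = (⅑)*0² = (⅑)*0 = 0)
l(o, v) = 1 (l(o, v) = 4/(3 - 1*(-1)) = 4/(3 + 1) = 4/4 = 4*(¼) = 1)
((-1674 - 874) + (14 + s)²) + l(35, -99) = ((-1674 - 874) + (14 + 0)²) + 1 = (-2548 + 14²) + 1 = (-2548 + 196) + 1 = -2352 + 1 = -2351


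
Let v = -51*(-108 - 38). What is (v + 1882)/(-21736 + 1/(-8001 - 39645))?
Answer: -444441888/1035633457 ≈ -0.42915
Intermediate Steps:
v = 7446 (v = -51*(-146) = 7446)
(v + 1882)/(-21736 + 1/(-8001 - 39645)) = (7446 + 1882)/(-21736 + 1/(-8001 - 39645)) = 9328/(-21736 + 1/(-47646)) = 9328/(-21736 - 1/47646) = 9328/(-1035633457/47646) = 9328*(-47646/1035633457) = -444441888/1035633457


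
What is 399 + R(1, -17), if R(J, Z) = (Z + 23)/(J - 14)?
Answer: 5181/13 ≈ 398.54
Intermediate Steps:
R(J, Z) = (23 + Z)/(-14 + J)
399 + R(1, -17) = 399 + (23 - 17)/(-14 + 1) = 399 + 6/(-13) = 399 - 1/13*6 = 399 - 6/13 = 5181/13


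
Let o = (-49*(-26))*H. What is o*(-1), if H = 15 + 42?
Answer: -72618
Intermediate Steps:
H = 57
o = 72618 (o = -49*(-26)*57 = 1274*57 = 72618)
o*(-1) = 72618*(-1) = -72618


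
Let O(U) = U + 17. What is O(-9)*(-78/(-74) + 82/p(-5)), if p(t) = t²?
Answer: 32072/925 ≈ 34.672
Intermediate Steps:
O(U) = 17 + U
O(-9)*(-78/(-74) + 82/p(-5)) = (17 - 9)*(-78/(-74) + 82/((-5)²)) = 8*(-78*(-1/74) + 82/25) = 8*(39/37 + 82*(1/25)) = 8*(39/37 + 82/25) = 8*(4009/925) = 32072/925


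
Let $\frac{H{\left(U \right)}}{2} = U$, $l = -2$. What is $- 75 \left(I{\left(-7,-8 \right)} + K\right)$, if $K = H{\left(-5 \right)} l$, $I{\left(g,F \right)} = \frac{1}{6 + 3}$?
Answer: $- \frac{4525}{3} \approx -1508.3$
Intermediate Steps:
$I{\left(g,F \right)} = \frac{1}{9}$
$H{\left(U \right)} = 2 U$
$K = 20$ ($K = 2 \left(-5\right) \left(-2\right) = \left(-10\right) \left(-2\right) = 20$)
$- 75 \left(I{\left(-7,-8 \right)} + K\right) = - 75 \left(\frac{1}{9} + 20\right) = \left(-75\right) \frac{181}{9} = - \frac{4525}{3}$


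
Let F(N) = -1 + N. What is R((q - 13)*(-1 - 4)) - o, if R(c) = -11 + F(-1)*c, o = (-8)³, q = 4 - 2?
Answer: 391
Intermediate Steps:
q = 2
o = -512
R(c) = -11 - 2*c (R(c) = -11 + (-1 - 1)*c = -11 - 2*c)
R((q - 13)*(-1 - 4)) - o = (-11 - 2*(2 - 13)*(-1 - 4)) - 1*(-512) = (-11 - (-22)*(-5)) + 512 = (-11 - 2*55) + 512 = (-11 - 110) + 512 = -121 + 512 = 391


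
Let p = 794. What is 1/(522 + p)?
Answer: 1/1316 ≈ 0.00075988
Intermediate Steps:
1/(522 + p) = 1/(522 + 794) = 1/1316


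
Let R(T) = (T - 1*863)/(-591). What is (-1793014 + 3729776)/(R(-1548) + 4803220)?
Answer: 1144626342/2838705431 ≈ 0.40322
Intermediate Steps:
R(T) = 863/591 - T/591 (R(T) = (T - 863)*(-1/591) = (-863 + T)*(-1/591) = 863/591 - T/591)
(-1793014 + 3729776)/(R(-1548) + 4803220) = (-1793014 + 3729776)/((863/591 - 1/591*(-1548)) + 4803220) = 1936762/((863/591 + 516/197) + 4803220) = 1936762/(2411/591 + 4803220) = 1936762/(2838705431/591) = 1936762*(591/2838705431) = 1144626342/2838705431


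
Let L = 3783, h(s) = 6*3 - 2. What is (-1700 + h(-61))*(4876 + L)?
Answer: -14581756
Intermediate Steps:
h(s) = 16 (h(s) = 18 - 2 = 16)
(-1700 + h(-61))*(4876 + L) = (-1700 + 16)*(4876 + 3783) = -1684*8659 = -14581756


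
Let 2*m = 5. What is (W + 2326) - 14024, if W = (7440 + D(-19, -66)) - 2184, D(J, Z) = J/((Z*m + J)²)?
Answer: -218100371/33856 ≈ -6442.0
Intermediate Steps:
m = 5/2 (m = (½)*5 = 5/2 ≈ 2.5000)
D(J, Z) = J/(J + 5*Z/2)² (D(J, Z) = J/((Z*(5/2) + J)²) = J/((5*Z/2 + J)²) = J/((J + 5*Z/2)²) = J/(J + 5*Z/2)²)
W = 177947117/33856 (W = (7440 + 4*(-19)/(2*(-19) + 5*(-66))²) - 2184 = (7440 + 4*(-19)/(-38 - 330)²) - 2184 = (7440 + 4*(-19)/(-368)²) - 2184 = (7440 + 4*(-19)*(1/135424)) - 2184 = (7440 - 19/33856) - 2184 = 251888621/33856 - 2184 = 177947117/33856 ≈ 5256.0)
(W + 2326) - 14024 = (177947117/33856 + 2326) - 14024 = 256696173/33856 - 14024 = -218100371/33856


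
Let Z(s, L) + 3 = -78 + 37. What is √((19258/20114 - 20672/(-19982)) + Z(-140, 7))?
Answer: I*√424118381925007319/100479487 ≈ 6.4814*I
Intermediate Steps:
Z(s, L) = -44 (Z(s, L) = -3 + (-78 + 37) = -3 - 41 = -44)
√((19258/20114 - 20672/(-19982)) + Z(-140, 7)) = √((19258/20114 - 20672/(-19982)) - 44) = √((19258*(1/20114) - 20672*(-1/19982)) - 44) = √((9629/10057 + 10336/9991) - 44) = √(200152491/100479487 - 44) = √(-4220944937/100479487) = I*√424118381925007319/100479487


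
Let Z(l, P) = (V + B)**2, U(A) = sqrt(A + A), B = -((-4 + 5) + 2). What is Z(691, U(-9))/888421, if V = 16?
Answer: 169/888421 ≈ 0.00019023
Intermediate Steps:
B = -3 (B = -(1 + 2) = -1*3 = -3)
U(A) = sqrt(2)*sqrt(A) (U(A) = sqrt(2*A) = sqrt(2)*sqrt(A))
Z(l, P) = 169 (Z(l, P) = (16 - 3)**2 = 13**2 = 169)
Z(691, U(-9))/888421 = 169/888421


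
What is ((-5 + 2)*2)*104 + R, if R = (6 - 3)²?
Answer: -615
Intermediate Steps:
R = 9 (R = 3² = 9)
((-5 + 2)*2)*104 + R = ((-5 + 2)*2)*104 + 9 = -3*2*104 + 9 = -6*104 + 9 = -624 + 9 = -615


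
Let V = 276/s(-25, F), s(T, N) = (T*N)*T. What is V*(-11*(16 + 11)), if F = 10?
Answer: -40986/3125 ≈ -13.116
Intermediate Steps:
s(T, N) = N*T² (s(T, N) = (N*T)*T = N*T²)
V = 138/3125 (V = 276/((10*(-25)²)) = 276/((10*625)) = 276/6250 = 276*(1/6250) = 138/3125 ≈ 0.044160)
V*(-11*(16 + 11)) = 138*(-11*(16 + 11))/3125 = 138*(-11*27)/3125 = (138/3125)*(-297) = -40986/3125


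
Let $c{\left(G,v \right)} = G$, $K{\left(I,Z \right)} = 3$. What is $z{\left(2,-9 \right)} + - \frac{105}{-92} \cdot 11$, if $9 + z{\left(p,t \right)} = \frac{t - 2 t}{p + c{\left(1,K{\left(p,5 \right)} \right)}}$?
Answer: $\frac{603}{92} \approx 6.5543$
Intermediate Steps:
$z{\left(p,t \right)} = -9 - \frac{t}{1 + p}$ ($z{\left(p,t \right)} = -9 + \frac{t - 2 t}{p + 1} = -9 + \frac{\left(-1\right) t}{1 + p} = -9 - \frac{t}{1 + p}$)
$z{\left(2,-9 \right)} + - \frac{105}{-92} \cdot 11 = \frac{-9 - -9 - 18}{1 + 2} + - \frac{105}{-92} \cdot 11 = \frac{-9 + 9 - 18}{3} + \left(-105\right) \left(- \frac{1}{92}\right) 11 = \frac{1}{3} \left(-18\right) + \frac{105}{92} \cdot 11 = -6 + \frac{1155}{92} = \frac{603}{92}$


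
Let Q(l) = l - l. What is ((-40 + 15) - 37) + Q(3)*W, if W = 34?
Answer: -62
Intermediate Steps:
Q(l) = 0
((-40 + 15) - 37) + Q(3)*W = ((-40 + 15) - 37) + 0*34 = (-25 - 37) + 0 = -62 + 0 = -62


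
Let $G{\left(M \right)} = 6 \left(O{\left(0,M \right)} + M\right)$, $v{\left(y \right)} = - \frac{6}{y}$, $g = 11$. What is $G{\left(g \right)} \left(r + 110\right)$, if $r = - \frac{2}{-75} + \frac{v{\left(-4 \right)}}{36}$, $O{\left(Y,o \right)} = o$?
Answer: $\frac{726451}{50} \approx 14529.0$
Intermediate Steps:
$G{\left(M \right)} = 12 M$ ($G{\left(M \right)} = 6 \left(M + M\right) = 6 \cdot 2 M = 12 M$)
$r = \frac{41}{600}$ ($r = - \frac{2}{-75} + \frac{\left(-6\right) \frac{1}{-4}}{36} = \left(-2\right) \left(- \frac{1}{75}\right) + \left(-6\right) \left(- \frac{1}{4}\right) \frac{1}{36} = \frac{2}{75} + \frac{3}{2} \cdot \frac{1}{36} = \frac{2}{75} + \frac{1}{24} = \frac{41}{600} \approx 0.068333$)
$G{\left(g \right)} \left(r + 110\right) = 12 \cdot 11 \left(\frac{41}{600} + 110\right) = 132 \cdot \frac{66041}{600} = \frac{726451}{50}$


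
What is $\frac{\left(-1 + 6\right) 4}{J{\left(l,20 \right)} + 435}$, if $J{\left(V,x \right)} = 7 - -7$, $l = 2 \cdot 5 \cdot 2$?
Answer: $\frac{20}{449} \approx 0.044543$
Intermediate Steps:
$l = 20$ ($l = 10 \cdot 2 = 20$)
$J{\left(V,x \right)} = 14$ ($J{\left(V,x \right)} = 7 + 7 = 14$)
$\frac{\left(-1 + 6\right) 4}{J{\left(l,20 \right)} + 435} = \frac{\left(-1 + 6\right) 4}{14 + 435} = \frac{5 \cdot 4}{449} = 20 \cdot \frac{1}{449} = \frac{20}{449}$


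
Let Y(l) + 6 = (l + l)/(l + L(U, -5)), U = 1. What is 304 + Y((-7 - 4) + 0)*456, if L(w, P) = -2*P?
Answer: 7600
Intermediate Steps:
Y(l) = -6 + 2*l/(10 + l) (Y(l) = -6 + (l + l)/(l - 2*(-5)) = -6 + (2*l)/(l + 10) = -6 + (2*l)/(10 + l) = -6 + 2*l/(10 + l))
304 + Y((-7 - 4) + 0)*456 = 304 + (4*(-15 - ((-7 - 4) + 0))/(10 + ((-7 - 4) + 0)))*456 = 304 + (4*(-15 - (-11 + 0))/(10 + (-11 + 0)))*456 = 304 + (4*(-15 - 1*(-11))/(10 - 11))*456 = 304 + (4*(-15 + 11)/(-1))*456 = 304 + (4*(-1)*(-4))*456 = 304 + 16*456 = 304 + 7296 = 7600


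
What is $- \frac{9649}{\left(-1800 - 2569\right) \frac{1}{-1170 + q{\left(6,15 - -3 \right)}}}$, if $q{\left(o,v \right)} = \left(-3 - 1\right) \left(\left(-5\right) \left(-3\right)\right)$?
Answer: $- \frac{11868270}{4369} \approx -2716.5$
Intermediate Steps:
$q{\left(o,v \right)} = -60$ ($q{\left(o,v \right)} = \left(-4\right) 15 = -60$)
$- \frac{9649}{\left(-1800 - 2569\right) \frac{1}{-1170 + q{\left(6,15 - -3 \right)}}} = - \frac{9649}{\left(-1800 - 2569\right) \frac{1}{-1170 - 60}} = - \frac{9649}{\left(-4369\right) \frac{1}{-1230}} = - \frac{9649}{\left(-4369\right) \left(- \frac{1}{1230}\right)} = - \frac{9649}{\frac{4369}{1230}} = \left(-9649\right) \frac{1230}{4369} = - \frac{11868270}{4369}$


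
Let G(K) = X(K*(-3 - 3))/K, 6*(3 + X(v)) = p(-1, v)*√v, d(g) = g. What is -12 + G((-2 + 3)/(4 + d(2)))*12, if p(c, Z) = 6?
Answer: -228 + 72*I ≈ -228.0 + 72.0*I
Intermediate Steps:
X(v) = -3 + √v (X(v) = -3 + (6*√v)/6 = -3 + √v)
G(K) = (-3 + √6*√(-K))/K (G(K) = (-3 + √(K*(-3 - 3)))/K = (-3 + √(K*(-6)))/K = (-3 + √(-6*K))/K = (-3 + √6*√(-K))/K)
-12 + G((-2 + 3)/(4 + d(2)))*12 = -12 + ((-3 + √6*√(-(-2 + 3)/(4 + 2)))/(((-2 + 3)/(4 + 2))))*12 = -12 + ((-3 + √6*√(-1/6))/((1/6)))*12 = -12 + ((-3 + √6*√(-1/6))/((1*(⅙))))*12 = -12 + ((-3 + √6*√(-1*⅙))/(⅙))*12 = -12 + (6*(-3 + √6*√(-⅙)))*12 = -12 + (6*(-3 + √6*(I*√6/6)))*12 = -12 + (6*(-3 + I))*12 = -12 + (-18 + 6*I)*12 = -12 + (-216 + 72*I) = -228 + 72*I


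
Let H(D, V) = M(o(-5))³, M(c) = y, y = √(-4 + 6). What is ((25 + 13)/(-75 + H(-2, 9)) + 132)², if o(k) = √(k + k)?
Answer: 545521108388/31550689 - 112266288*√2/31550689 ≈ 17285.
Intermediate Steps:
y = √2 ≈ 1.4142
o(k) = √2*√k (o(k) = √(2*k) = √2*√k)
M(c) = √2
H(D, V) = 2*√2 (H(D, V) = (√2)³ = 2*√2)
((25 + 13)/(-75 + H(-2, 9)) + 132)² = ((25 + 13)/(-75 + 2*√2) + 132)² = (38/(-75 + 2*√2) + 132)² = (132 + 38/(-75 + 2*√2))²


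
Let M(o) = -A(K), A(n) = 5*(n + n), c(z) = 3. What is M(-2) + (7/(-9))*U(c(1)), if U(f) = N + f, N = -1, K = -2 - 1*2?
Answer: 346/9 ≈ 38.444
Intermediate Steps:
K = -4 (K = -2 - 2 = -4)
A(n) = 10*n (A(n) = 5*(2*n) = 10*n)
M(o) = 40 (M(o) = -10*(-4) = -1*(-40) = 40)
U(f) = -1 + f
M(-2) + (7/(-9))*U(c(1)) = 40 + (7/(-9))*(-1 + 3) = 40 + (7*(-1/9))*2 = 40 - 7/9*2 = 40 - 14/9 = 346/9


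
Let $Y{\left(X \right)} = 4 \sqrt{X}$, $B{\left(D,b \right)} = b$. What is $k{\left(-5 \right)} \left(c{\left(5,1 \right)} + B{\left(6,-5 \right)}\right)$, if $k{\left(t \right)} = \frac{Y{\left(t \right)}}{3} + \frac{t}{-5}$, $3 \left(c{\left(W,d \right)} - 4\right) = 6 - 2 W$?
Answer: $- \frac{7}{3} - \frac{28 i \sqrt{5}}{9} \approx -2.3333 - 6.9567 i$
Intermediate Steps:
$c{\left(W,d \right)} = 6 - \frac{2 W}{3}$ ($c{\left(W,d \right)} = 4 + \frac{6 - 2 W}{3} = 4 - \left(-2 + \frac{2 W}{3}\right) = 6 - \frac{2 W}{3}$)
$k{\left(t \right)} = - \frac{t}{5} + \frac{4 \sqrt{t}}{3}$ ($k{\left(t \right)} = \frac{4 \sqrt{t}}{3} + \frac{t}{-5} = 4 \sqrt{t} \frac{1}{3} + t \left(- \frac{1}{5}\right) = \frac{4 \sqrt{t}}{3} - \frac{t}{5} = - \frac{t}{5} + \frac{4 \sqrt{t}}{3}$)
$k{\left(-5 \right)} \left(c{\left(5,1 \right)} + B{\left(6,-5 \right)}\right) = \left(\left(- \frac{1}{5}\right) \left(-5\right) + \frac{4 \sqrt{-5}}{3}\right) \left(\left(6 - \frac{10}{3}\right) - 5\right) = \left(1 + \frac{4 i \sqrt{5}}{3}\right) \left(\left(6 - \frac{10}{3}\right) - 5\right) = \left(1 + \frac{4 i \sqrt{5}}{3}\right) \left(\frac{8}{3} - 5\right) = \left(1 + \frac{4 i \sqrt{5}}{3}\right) \left(- \frac{7}{3}\right) = - \frac{7}{3} - \frac{28 i \sqrt{5}}{9}$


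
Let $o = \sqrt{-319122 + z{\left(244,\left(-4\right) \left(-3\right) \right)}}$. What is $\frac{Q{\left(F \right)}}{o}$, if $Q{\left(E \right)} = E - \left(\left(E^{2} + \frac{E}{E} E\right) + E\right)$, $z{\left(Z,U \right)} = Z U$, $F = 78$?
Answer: $\frac{1027 i \sqrt{316194}}{52699} \approx 10.958 i$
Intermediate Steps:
$z{\left(Z,U \right)} = U Z$
$Q{\left(E \right)} = - E - E^{2}$ ($Q{\left(E \right)} = E - \left(\left(E^{2} + 1 E\right) + E\right) = E - \left(\left(E^{2} + E\right) + E\right) = E - \left(\left(E + E^{2}\right) + E\right) = E - \left(E^{2} + 2 E\right) = - E - E^{2}$)
$o = i \sqrt{316194}$ ($o = \sqrt{-319122 + \left(-4\right) \left(-3\right) 244} = \sqrt{-319122 + 12 \cdot 244} = \sqrt{-319122 + 2928} = \sqrt{-316194} = i \sqrt{316194} \approx 562.31 i$)
$\frac{Q{\left(F \right)}}{o} = \frac{\left(-1\right) 78 \left(1 + 78\right)}{i \sqrt{316194}} = \left(-1\right) 78 \cdot 79 \left(- \frac{i \sqrt{316194}}{316194}\right) = - 6162 \left(- \frac{i \sqrt{316194}}{316194}\right) = \frac{1027 i \sqrt{316194}}{52699}$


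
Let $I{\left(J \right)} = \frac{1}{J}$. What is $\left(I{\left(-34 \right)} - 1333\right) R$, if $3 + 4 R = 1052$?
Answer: $- \frac{47543827}{136} \approx -3.4959 \cdot 10^{5}$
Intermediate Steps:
$R = \frac{1049}{4}$ ($R = - \frac{3}{4} + \frac{1}{4} \cdot 1052 = - \frac{3}{4} + 263 = \frac{1049}{4} \approx 262.25$)
$\left(I{\left(-34 \right)} - 1333\right) R = \left(\frac{1}{-34} - 1333\right) \frac{1049}{4} = \left(- \frac{1}{34} - 1333\right) \frac{1049}{4} = \left(- \frac{45323}{34}\right) \frac{1049}{4} = - \frac{47543827}{136}$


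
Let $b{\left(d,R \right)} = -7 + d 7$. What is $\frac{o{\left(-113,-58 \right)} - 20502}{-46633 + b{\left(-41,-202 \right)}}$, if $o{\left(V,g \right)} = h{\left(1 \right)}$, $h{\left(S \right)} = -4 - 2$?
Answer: $\frac{20508}{46927} \approx 0.43702$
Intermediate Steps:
$h{\left(S \right)} = -6$
$b{\left(d,R \right)} = -7 + 7 d$
$o{\left(V,g \right)} = -6$
$\frac{o{\left(-113,-58 \right)} - 20502}{-46633 + b{\left(-41,-202 \right)}} = \frac{-6 - 20502}{-46633 + \left(-7 + 7 \left(-41\right)\right)} = - \frac{20508}{-46633 - 294} = - \frac{20508}{-46927} = \left(-20508\right) \left(- \frac{1}{46927}\right) = \frac{20508}{46927}$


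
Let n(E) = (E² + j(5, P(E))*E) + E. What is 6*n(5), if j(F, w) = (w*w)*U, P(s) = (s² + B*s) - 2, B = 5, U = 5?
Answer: 345780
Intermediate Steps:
P(s) = -2 + s² + 5*s (P(s) = (s² + 5*s) - 2 = -2 + s² + 5*s)
j(F, w) = 5*w² (j(F, w) = (w*w)*5 = w²*5 = 5*w²)
n(E) = E + E² + 5*E*(-2 + E² + 5*E)² (n(E) = (E² + (5*(-2 + E² + 5*E)²)*E) + E = (E² + 5*E*(-2 + E² + 5*E)²) + E = E + E² + 5*E*(-2 + E² + 5*E)²)
6*n(5) = 6*(5*(1 + 5 + 5*(-2 + 5² + 5*5)²)) = 6*(5*(1 + 5 + 5*(-2 + 25 + 25)²)) = 6*(5*(1 + 5 + 5*48²)) = 6*(5*(1 + 5 + 5*2304)) = 6*(5*(1 + 5 + 11520)) = 6*(5*11526) = 6*57630 = 345780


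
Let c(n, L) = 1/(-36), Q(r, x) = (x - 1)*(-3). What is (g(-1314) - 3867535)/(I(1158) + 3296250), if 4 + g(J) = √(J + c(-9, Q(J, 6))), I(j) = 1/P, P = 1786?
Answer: -6907424654/5887102501 + 893*I*√47305/17661307503 ≈ -1.1733 + 1.0997e-5*I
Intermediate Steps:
Q(r, x) = 3 - 3*x (Q(r, x) = (-1 + x)*(-3) = 3 - 3*x)
c(n, L) = -1/36
I(j) = 1/1786
g(J) = -4 + √(-1/36 + J) (g(J) = -4 + √(J - 1/36) = -4 + √(-1/36 + J))
(g(-1314) - 3867535)/(I(1158) + 3296250) = ((-4 + √(-1 + 36*(-1314))/6) - 3867535)/(1/1786 + 3296250) = ((-4 + √(-1 - 47304)/6) - 3867535)/(5887102501/1786) = ((-4 + √(-47305)/6) - 3867535)*(1786/5887102501) = ((-4 + (I*√47305)/6) - 3867535)*(1786/5887102501) = ((-4 + I*√47305/6) - 3867535)*(1786/5887102501) = (-3867539 + I*√47305/6)*(1786/5887102501) = -6907424654/5887102501 + 893*I*√47305/17661307503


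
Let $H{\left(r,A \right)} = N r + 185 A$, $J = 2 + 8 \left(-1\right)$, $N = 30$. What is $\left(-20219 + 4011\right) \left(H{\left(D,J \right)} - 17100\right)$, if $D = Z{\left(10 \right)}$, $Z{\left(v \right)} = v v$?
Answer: $246523680$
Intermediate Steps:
$Z{\left(v \right)} = v^{2}$
$J = -6$ ($J = 2 - 8 = -6$)
$D = 100$ ($D = 10^{2} = 100$)
$H{\left(r,A \right)} = 30 r + 185 A$
$\left(-20219 + 4011\right) \left(H{\left(D,J \right)} - 17100\right) = \left(-20219 + 4011\right) \left(\left(30 \cdot 100 + 185 \left(-6\right)\right) - 17100\right) = - 16208 \left(\left(3000 - 1110\right) - 17100\right) = - 16208 \left(1890 - 17100\right) = \left(-16208\right) \left(-15210\right) = 246523680$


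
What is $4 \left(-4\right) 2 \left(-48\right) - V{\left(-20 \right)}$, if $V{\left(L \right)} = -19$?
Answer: $1555$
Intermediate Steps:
$4 \left(-4\right) 2 \left(-48\right) - V{\left(-20 \right)} = 4 \left(-4\right) 2 \left(-48\right) - -19 = \left(-16\right) 2 \left(-48\right) + 19 = \left(-32\right) \left(-48\right) + 19 = 1536 + 19 = 1555$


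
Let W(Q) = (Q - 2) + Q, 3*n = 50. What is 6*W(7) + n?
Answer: 266/3 ≈ 88.667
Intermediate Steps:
n = 50/3 (n = (1/3)*50 = 50/3 ≈ 16.667)
W(Q) = -2 + 2*Q (W(Q) = (-2 + Q) + Q = -2 + 2*Q)
6*W(7) + n = 6*(-2 + 2*7) + 50/3 = 6*(-2 + 14) + 50/3 = 6*12 + 50/3 = 72 + 50/3 = 266/3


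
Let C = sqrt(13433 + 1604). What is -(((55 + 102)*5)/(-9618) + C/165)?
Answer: 785/9618 - sqrt(15037)/165 ≈ -0.66157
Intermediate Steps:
C = sqrt(15037) ≈ 122.63
-(((55 + 102)*5)/(-9618) + C/165) = -(((55 + 102)*5)/(-9618) + sqrt(15037)/165) = -((157*5)*(-1/9618) + sqrt(15037)*(1/165)) = -(785*(-1/9618) + sqrt(15037)/165) = -(-785/9618 + sqrt(15037)/165) = 785/9618 - sqrt(15037)/165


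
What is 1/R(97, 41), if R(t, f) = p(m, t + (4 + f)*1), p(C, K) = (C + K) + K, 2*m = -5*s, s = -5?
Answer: 2/593 ≈ 0.0033727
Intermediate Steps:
m = 25/2 (m = (-5*(-5))/2 = (1/2)*25 = 25/2 ≈ 12.500)
p(C, K) = C + 2*K
R(t, f) = 41/2 + 2*f + 2*t (R(t, f) = 25/2 + 2*(t + (4 + f)*1) = 25/2 + 2*(t + (4 + f)) = 25/2 + 2*(4 + f + t) = 25/2 + (8 + 2*f + 2*t) = 41/2 + 2*f + 2*t)
1/R(97, 41) = 1/(41/2 + 2*41 + 2*97) = 1/(41/2 + 82 + 194) = 1/(593/2) = 2/593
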